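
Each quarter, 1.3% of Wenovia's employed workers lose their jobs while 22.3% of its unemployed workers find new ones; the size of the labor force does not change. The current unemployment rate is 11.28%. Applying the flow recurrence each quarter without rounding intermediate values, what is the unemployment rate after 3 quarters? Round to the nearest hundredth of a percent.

Unemployment rate after three quarters ≈ 8.08%.

With a fixed labor force, u_{t+1} = u_t + s·(1−u_t) − f·u_t = u_t·(1−s−f) + s.
Here 1−s−f = 0.764 and s = 0.013.
u_1 = 0.112800 × 0.764 + 0.013 = 0.099179.
u_2 = 0.099179 × 0.764 + 0.013 = 0.088773.
u_3 = 0.088773 × 0.764 + 0.013 = 0.080823.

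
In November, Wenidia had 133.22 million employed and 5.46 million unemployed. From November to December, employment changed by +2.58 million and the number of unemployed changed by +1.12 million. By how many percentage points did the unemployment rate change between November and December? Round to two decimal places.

November: labor force = 133.22 + 5.46 = 138.68; u = 5.46/138.68 = 3.94%.
December: labor force = 135.80 + 6.58 = 142.38; u = 6.58/142.38 = 4.62%.
Change = 4.62% − 3.94% = +0.68 pp.

The unemployment rate changed by +0.68 percentage points.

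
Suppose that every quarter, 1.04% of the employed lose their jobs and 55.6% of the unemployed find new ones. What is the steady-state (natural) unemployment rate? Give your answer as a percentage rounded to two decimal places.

At steady state the flows balance: s·E = f·U, so U/(E+U) = s/(s+f).
u* = 1.04 / (1.04 + 55.6) = 1.04 / 56.64 = 1.84%.

Steady-state unemployment rate ≈ 1.84%.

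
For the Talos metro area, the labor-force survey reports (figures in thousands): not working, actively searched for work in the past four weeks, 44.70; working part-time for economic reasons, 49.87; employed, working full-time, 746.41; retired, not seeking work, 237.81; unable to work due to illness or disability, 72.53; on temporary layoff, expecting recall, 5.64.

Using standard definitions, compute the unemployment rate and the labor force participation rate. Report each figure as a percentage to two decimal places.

Unemployment rate ≈ 5.95%; labor force participation rate ≈ 73.18%.

Employed = 49.87 + 746.41 = 796.28 thousand (anyone who worked, including part-time for economic reasons, counts as employed).
Unemployed = 44.70 + 5.64 = 50.34 thousand (jobless and actively searching, or on temporary layoff).
Labor force = 796.28 + 50.34 = 846.62 thousand.
Not in labor force = 237.81 + 72.53 = 310.34 thousand (those not working and not actively searching are outside the labor force).
Civilian working-age population = 846.62 + 310.34 = 1,156.96 thousand.
Unemployment rate = 50.34 / 846.62 = 5.95%.
Labor force participation rate = 846.62 / 1,156.96 = 73.18%.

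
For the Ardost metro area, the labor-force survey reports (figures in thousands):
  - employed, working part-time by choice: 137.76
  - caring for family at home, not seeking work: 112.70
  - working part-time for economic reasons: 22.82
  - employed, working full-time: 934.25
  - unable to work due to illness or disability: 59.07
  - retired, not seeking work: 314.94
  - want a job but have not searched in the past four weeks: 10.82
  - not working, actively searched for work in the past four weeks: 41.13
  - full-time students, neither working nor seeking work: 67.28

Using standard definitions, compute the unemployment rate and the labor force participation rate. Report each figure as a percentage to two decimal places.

Employed = 137.76 + 22.82 + 934.25 = 1,094.83 thousand (anyone who worked, including part-time for economic reasons, counts as employed).
Unemployed = 41.13 thousand.
Labor force = 1,094.83 + 41.13 = 1,135.96 thousand.
Not in labor force = 112.70 + 59.07 + 314.94 + 10.82 + 67.28 = 564.81 thousand (those not working and not actively searching are outside the labor force — including those who want a job but have given up searching).
Civilian working-age population = 1,135.96 + 564.81 = 1,700.77 thousand.
Unemployment rate = 41.13 / 1,135.96 = 3.62%.
Labor force participation rate = 1,135.96 / 1,700.77 = 66.79%.

Unemployment rate ≈ 3.62%; labor force participation rate ≈ 66.79%.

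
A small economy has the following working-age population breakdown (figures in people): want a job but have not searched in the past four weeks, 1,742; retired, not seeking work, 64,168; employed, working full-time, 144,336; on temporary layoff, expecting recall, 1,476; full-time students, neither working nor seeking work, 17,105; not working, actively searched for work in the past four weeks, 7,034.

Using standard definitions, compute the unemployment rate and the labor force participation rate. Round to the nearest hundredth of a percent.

Unemployment rate ≈ 5.57%; labor force participation rate ≈ 64.80%.

Employed = 144,336.
Unemployed = 1,476 + 7,034 = 8,510 (jobless and actively searching, or on temporary layoff).
Labor force = 144,336 + 8,510 = 152,846.
Not in labor force = 1,742 + 64,168 + 17,105 = 83,015 (those not working and not actively searching are outside the labor force — including those who want a job but have given up searching).
Civilian working-age population = 152,846 + 83,015 = 235,861.
Unemployment rate = 8,510 / 152,846 = 5.57%.
Labor force participation rate = 152,846 / 235,861 = 64.80%.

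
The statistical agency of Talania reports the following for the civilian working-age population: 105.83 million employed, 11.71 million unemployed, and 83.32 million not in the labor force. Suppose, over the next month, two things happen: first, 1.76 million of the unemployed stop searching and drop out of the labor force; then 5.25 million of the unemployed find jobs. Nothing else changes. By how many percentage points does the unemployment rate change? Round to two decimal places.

The unemployment rate changes by −5.90 percentage points.

Initially, labor force = 105.83 + 11.71 = 117.54 million, so u = 11.71/117.54 = 9.96%.
After the first change, unemployed and labor force both fall by 1.76 → E = 105.83, U = 9.95, labor force = 115.78 million.
After the second change, unemployed falls and employed rises by 5.25; labor force unchanged → E = 111.08, U = 4.70, labor force = 115.78 million.
New unemployment rate = 4.70 / 115.78 = 4.06%.
Change = 4.06% − 9.96% = −5.90 percentage points.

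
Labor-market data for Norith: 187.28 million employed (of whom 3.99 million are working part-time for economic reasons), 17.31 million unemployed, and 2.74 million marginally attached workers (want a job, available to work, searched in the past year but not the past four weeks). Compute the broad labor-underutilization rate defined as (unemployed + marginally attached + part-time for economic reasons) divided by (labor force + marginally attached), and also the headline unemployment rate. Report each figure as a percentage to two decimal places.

Labor force = 187.28 + 17.31 = 204.59 million.
Numerator = 17.31 + 2.74 + 3.99 = 24.04 million.
Denominator = 204.59 + 2.74 = 207.33 million.
Broad rate = 24.04 / 207.33 = 11.60%.
Headline unemployment rate = 17.31 / 204.59 = 8.46%.

Broad underutilization rate ≈ 11.60%; headline unemployment rate ≈ 8.46%.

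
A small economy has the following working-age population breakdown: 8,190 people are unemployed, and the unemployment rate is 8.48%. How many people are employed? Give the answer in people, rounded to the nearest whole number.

Labor force = U / u = 8,190 / 0.0848 ≈ 96,580.
Employed = labor force − unemployed = 96,580 − 8,190 = 88,390.

About 88,390 are employed.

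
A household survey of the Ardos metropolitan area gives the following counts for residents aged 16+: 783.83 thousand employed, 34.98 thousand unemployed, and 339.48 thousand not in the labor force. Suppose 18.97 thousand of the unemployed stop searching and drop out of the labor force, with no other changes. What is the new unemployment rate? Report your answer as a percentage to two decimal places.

New unemployment rate ≈ 2.00%.

Initially, labor force = 783.83 + 34.98 = 818.81 thousand, so u = 34.98/818.81 = 4.27%.
After the change, unemployed and labor force both fall by 18.97 → E = 783.83, U = 16.01, labor force = 799.84 thousand.
New unemployment rate = 16.01 / 799.84 = 2.00%.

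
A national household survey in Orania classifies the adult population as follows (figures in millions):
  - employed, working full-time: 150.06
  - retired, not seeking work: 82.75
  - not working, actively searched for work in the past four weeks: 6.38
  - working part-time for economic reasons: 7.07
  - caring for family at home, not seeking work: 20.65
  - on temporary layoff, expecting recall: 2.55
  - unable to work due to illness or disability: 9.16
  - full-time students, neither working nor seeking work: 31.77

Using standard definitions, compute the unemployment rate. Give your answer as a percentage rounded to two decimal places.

Unemployment rate ≈ 5.38%.

Employed = 150.06 + 7.07 = 157.13 million (anyone who worked, including part-time for economic reasons, counts as employed).
Unemployed = 6.38 + 2.55 = 8.93 million (jobless and actively searching, or on temporary layoff).
Labor force = 157.13 + 8.93 = 166.06 million.
Unemployment rate = 8.93 / 166.06 = 5.38%.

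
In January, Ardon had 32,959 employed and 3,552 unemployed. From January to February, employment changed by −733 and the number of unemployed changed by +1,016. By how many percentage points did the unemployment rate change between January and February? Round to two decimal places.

The unemployment rate changed by +2.69 percentage points.

January: labor force = 32,959 + 3,552 = 36,511; u = 3,552/36,511 = 9.73%.
February: labor force = 32,226 + 4,568 = 36,794; u = 4,568/36,794 = 12.42%.
Change = 12.42% − 9.73% = +2.69 pp.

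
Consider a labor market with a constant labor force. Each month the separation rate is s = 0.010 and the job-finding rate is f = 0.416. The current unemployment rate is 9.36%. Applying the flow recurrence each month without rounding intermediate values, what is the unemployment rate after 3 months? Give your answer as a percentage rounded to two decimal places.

With a fixed labor force, u_{t+1} = u_t + s·(1−u_t) − f·u_t = u_t·(1−s−f) + s.
Here 1−s−f = 0.574 and s = 0.010.
u_1 = 0.093600 × 0.574 + 0.010 = 0.063726.
u_2 = 0.063726 × 0.574 + 0.010 = 0.046579.
u_3 = 0.046579 × 0.574 + 0.010 = 0.036736.

Unemployment rate after three months ≈ 3.67%.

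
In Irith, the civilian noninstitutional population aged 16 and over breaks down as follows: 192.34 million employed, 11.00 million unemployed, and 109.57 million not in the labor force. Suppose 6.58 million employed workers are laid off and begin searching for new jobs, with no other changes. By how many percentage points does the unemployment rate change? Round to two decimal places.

The unemployment rate changes by +3.24 percentage points.

Initially, labor force = 192.34 + 11.00 = 203.34 million, so u = 11.00/203.34 = 5.41%.
After the change, employed falls and unemployed rises by 6.58; labor force unchanged → E = 185.76, U = 17.58, labor force = 203.34 million.
New unemployment rate = 17.58 / 203.34 = 8.65%.
Change = 8.65% − 5.41% = +3.24 percentage points.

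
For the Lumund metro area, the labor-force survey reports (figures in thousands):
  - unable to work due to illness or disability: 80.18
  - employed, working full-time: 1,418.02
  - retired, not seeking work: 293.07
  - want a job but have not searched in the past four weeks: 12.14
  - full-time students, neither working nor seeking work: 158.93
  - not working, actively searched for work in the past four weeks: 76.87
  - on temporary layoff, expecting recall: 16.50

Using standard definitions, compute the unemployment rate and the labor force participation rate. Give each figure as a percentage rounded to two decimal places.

Unemployment rate ≈ 6.18%; labor force participation rate ≈ 73.52%.

Employed = 1,418.02 thousand.
Unemployed = 76.87 + 16.50 = 93.37 thousand (jobless and actively searching, or on temporary layoff).
Labor force = 1,418.02 + 93.37 = 1,511.39 thousand.
Not in labor force = 80.18 + 293.07 + 12.14 + 158.93 = 544.32 thousand (those not working and not actively searching are outside the labor force — including those who want a job but have given up searching).
Civilian working-age population = 1,511.39 + 544.32 = 2,055.71 thousand.
Unemployment rate = 93.37 / 1,511.39 = 6.18%.
Labor force participation rate = 1,511.39 / 2,055.71 = 73.52%.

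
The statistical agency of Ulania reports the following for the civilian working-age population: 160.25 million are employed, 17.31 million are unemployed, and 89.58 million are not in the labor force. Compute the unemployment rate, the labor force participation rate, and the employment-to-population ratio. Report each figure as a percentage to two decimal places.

Labor force = employed + unemployed = 160.25 + 17.31 = 177.56 million.
Working-age population = 177.56 + 89.58 = 267.14 million.
Unemployment rate = 17.31 / 177.56 = 9.75%.
Labor force participation rate = 177.56 / 267.14 = 66.47%.
Employment-population ratio = 160.25 / 267.14 = 59.99%.

Unemployment rate ≈ 9.75%; labor force participation rate ≈ 66.47%; employment-population ratio ≈ 59.99%.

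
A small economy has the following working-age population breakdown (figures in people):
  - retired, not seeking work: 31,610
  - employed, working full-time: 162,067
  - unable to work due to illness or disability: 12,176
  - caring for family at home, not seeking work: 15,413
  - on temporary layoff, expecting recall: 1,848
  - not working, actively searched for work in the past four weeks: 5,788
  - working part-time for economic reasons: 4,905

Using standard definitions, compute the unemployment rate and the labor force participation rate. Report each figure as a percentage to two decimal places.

Unemployment rate ≈ 4.37%; labor force participation rate ≈ 74.68%.

Employed = 162,067 + 4,905 = 166,972 (anyone who worked, including part-time for economic reasons, counts as employed).
Unemployed = 1,848 + 5,788 = 7,636 (jobless and actively searching, or on temporary layoff).
Labor force = 166,972 + 7,636 = 174,608.
Not in labor force = 31,610 + 12,176 + 15,413 = 59,199 (those not working and not actively searching are outside the labor force).
Civilian working-age population = 174,608 + 59,199 = 233,807.
Unemployment rate = 7,636 / 174,608 = 4.37%.
Labor force participation rate = 174,608 / 233,807 = 74.68%.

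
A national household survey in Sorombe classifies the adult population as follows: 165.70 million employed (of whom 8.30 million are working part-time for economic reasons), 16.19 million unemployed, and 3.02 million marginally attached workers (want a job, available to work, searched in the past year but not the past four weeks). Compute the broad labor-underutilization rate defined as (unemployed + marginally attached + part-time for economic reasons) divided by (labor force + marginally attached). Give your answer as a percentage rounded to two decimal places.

Broad underutilization rate ≈ 14.88%.

Labor force = 165.70 + 16.19 = 181.89 million.
Numerator = 16.19 + 3.02 + 8.30 = 27.51 million.
Denominator = 181.89 + 3.02 = 184.91 million.
Broad rate = 27.51 / 184.91 = 14.88%.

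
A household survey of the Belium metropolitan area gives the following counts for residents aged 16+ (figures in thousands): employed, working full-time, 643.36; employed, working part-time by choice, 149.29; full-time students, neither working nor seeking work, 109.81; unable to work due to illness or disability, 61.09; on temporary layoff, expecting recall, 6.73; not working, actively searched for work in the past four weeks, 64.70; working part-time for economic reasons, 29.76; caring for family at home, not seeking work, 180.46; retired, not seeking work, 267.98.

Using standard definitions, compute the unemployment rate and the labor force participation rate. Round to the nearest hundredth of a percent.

Unemployment rate ≈ 7.99%; labor force participation rate ≈ 59.07%.

Employed = 643.36 + 149.29 + 29.76 = 822.41 thousand (anyone who worked, including part-time for economic reasons, counts as employed).
Unemployed = 6.73 + 64.70 = 71.43 thousand (jobless and actively searching, or on temporary layoff).
Labor force = 822.41 + 71.43 = 893.84 thousand.
Not in labor force = 109.81 + 61.09 + 180.46 + 267.98 = 619.34 thousand (those not working and not actively searching are outside the labor force).
Civilian working-age population = 893.84 + 619.34 = 1,513.18 thousand.
Unemployment rate = 71.43 / 893.84 = 7.99%.
Labor force participation rate = 893.84 / 1,513.18 = 59.07%.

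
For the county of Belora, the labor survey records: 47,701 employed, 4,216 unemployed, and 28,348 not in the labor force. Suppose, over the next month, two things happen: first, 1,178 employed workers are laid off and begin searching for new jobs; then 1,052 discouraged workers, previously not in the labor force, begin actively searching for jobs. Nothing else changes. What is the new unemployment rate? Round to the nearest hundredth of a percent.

Initially, labor force = 47,701 + 4,216 = 51,917, so u = 4,216/51,917 = 8.12%.
After the first change, employed falls and unemployed rises by 1,178; labor force unchanged → E = 46,523, U = 5,394, labor force = 51,917.
After the second change, unemployed and labor force both rise by 1,052 → E = 46,523, U = 6,446, labor force = 52,969.
New unemployment rate = 6,446 / 52,969 = 12.17%.

New unemployment rate ≈ 12.17%.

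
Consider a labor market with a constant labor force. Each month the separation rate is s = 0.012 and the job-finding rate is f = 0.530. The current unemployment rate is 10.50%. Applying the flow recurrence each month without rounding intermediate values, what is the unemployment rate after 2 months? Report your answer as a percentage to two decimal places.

With a fixed labor force, u_{t+1} = u_t + s·(1−u_t) − f·u_t = u_t·(1−s−f) + s.
Here 1−s−f = 0.458 and s = 0.012.
u_1 = 0.105000 × 0.458 + 0.012 = 0.060090.
u_2 = 0.060090 × 0.458 + 0.012 = 0.039521.

Unemployment rate after two months ≈ 3.95%.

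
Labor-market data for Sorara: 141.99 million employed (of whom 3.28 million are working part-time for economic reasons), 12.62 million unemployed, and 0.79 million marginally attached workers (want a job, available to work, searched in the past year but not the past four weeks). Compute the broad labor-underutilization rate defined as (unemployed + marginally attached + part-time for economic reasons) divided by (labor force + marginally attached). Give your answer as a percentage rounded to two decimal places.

Labor force = 141.99 + 12.62 = 154.61 million.
Numerator = 12.62 + 0.79 + 3.28 = 16.69 million.
Denominator = 154.61 + 0.79 = 155.40 million.
Broad rate = 16.69 / 155.40 = 10.74%.

Broad underutilization rate ≈ 10.74%.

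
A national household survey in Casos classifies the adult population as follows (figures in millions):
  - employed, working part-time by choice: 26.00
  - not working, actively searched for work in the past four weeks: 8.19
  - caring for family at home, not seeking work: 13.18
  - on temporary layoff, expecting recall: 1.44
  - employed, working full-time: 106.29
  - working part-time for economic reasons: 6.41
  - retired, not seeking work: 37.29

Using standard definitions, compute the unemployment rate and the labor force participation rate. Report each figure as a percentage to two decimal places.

Unemployment rate ≈ 6.49%; labor force participation rate ≈ 74.61%.

Employed = 26.00 + 106.29 + 6.41 = 138.70 million (anyone who worked, including part-time for economic reasons, counts as employed).
Unemployed = 8.19 + 1.44 = 9.63 million (jobless and actively searching, or on temporary layoff).
Labor force = 138.70 + 9.63 = 148.33 million.
Not in labor force = 13.18 + 37.29 = 50.47 million (those not working and not actively searching are outside the labor force).
Civilian working-age population = 148.33 + 50.47 = 198.80 million.
Unemployment rate = 9.63 / 148.33 = 6.49%.
Labor force participation rate = 148.33 / 198.80 = 74.61%.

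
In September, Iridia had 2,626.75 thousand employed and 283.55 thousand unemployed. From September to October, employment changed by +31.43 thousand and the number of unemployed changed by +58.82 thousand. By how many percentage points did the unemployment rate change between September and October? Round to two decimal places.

September: labor force = 2,626.75 + 283.55 = 2,910.30; u = 283.55/2,910.30 = 9.74%.
October: labor force = 2,658.18 + 342.37 = 3,000.55; u = 342.37/3,000.55 = 11.41%.
Change = 11.41% − 9.74% = +1.67 pp.

The unemployment rate changed by +1.67 percentage points.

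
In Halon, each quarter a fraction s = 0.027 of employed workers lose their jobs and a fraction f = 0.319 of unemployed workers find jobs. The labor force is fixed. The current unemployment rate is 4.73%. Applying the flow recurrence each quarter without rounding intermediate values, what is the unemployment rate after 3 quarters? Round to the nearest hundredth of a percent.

With a fixed labor force, u_{t+1} = u_t + s·(1−u_t) − f·u_t = u_t·(1−s−f) + s.
Here 1−s−f = 0.654 and s = 0.027.
u_1 = 0.047300 × 0.654 + 0.027 = 0.057934.
u_2 = 0.057934 × 0.654 + 0.027 = 0.064889.
u_3 = 0.064889 × 0.654 + 0.027 = 0.069437.

Unemployment rate after three quarters ≈ 6.94%.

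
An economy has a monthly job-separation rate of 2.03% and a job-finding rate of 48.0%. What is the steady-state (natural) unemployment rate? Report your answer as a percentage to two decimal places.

Steady-state unemployment rate ≈ 4.06%.

At steady state the flows balance: s·E = f·U, so U/(E+U) = s/(s+f).
u* = 2.03 / (2.03 + 48.0) = 2.03 / 50.03 = 4.06%.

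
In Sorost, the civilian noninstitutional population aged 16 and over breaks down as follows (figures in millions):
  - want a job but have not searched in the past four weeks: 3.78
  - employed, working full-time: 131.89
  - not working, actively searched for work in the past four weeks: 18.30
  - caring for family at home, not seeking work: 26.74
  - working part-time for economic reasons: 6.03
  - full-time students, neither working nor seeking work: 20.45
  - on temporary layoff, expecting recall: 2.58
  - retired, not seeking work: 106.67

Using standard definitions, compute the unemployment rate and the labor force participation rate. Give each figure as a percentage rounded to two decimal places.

Unemployment rate ≈ 13.15%; labor force participation rate ≈ 50.18%.

Employed = 131.89 + 6.03 = 137.92 million (anyone who worked, including part-time for economic reasons, counts as employed).
Unemployed = 18.30 + 2.58 = 20.88 million (jobless and actively searching, or on temporary layoff).
Labor force = 137.92 + 20.88 = 158.80 million.
Not in labor force = 3.78 + 26.74 + 20.45 + 106.67 = 157.64 million (those not working and not actively searching are outside the labor force — including those who want a job but have given up searching).
Civilian working-age population = 158.80 + 157.64 = 316.44 million.
Unemployment rate = 20.88 / 158.80 = 13.15%.
Labor force participation rate = 158.80 / 316.44 = 50.18%.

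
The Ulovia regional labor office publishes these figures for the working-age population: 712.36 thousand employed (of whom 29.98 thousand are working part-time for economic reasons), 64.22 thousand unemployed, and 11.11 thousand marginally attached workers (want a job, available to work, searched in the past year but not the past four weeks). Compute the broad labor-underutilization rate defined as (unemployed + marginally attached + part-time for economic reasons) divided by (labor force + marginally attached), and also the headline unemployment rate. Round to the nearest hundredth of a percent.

Labor force = 712.36 + 64.22 = 776.58 thousand.
Numerator = 64.22 + 11.11 + 29.98 = 105.31 thousand.
Denominator = 776.58 + 11.11 = 787.69 thousand.
Broad rate = 105.31 / 787.69 = 13.37%.
Headline unemployment rate = 64.22 / 776.58 = 8.27%.

Broad underutilization rate ≈ 13.37%; headline unemployment rate ≈ 8.27%.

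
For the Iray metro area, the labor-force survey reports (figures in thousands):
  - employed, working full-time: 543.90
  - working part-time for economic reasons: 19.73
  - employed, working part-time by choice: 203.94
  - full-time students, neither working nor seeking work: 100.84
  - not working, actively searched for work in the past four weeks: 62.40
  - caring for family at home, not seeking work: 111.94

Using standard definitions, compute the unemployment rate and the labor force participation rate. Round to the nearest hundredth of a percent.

Employed = 543.90 + 19.73 + 203.94 = 767.57 thousand (anyone who worked, including part-time for economic reasons, counts as employed).
Unemployed = 62.40 thousand.
Labor force = 767.57 + 62.40 = 829.97 thousand.
Not in labor force = 100.84 + 111.94 = 212.78 thousand (those not working and not actively searching are outside the labor force).
Civilian working-age population = 829.97 + 212.78 = 1,042.75 thousand.
Unemployment rate = 62.40 / 829.97 = 7.52%.
Labor force participation rate = 829.97 / 1,042.75 = 79.59%.

Unemployment rate ≈ 7.52%; labor force participation rate ≈ 79.59%.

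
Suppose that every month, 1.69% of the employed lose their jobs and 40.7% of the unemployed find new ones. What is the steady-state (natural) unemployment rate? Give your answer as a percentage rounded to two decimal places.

Steady-state unemployment rate ≈ 3.99%.

At steady state the flows balance: s·E = f·U, so U/(E+U) = s/(s+f).
u* = 1.69 / (1.69 + 40.7) = 1.69 / 42.39 = 3.99%.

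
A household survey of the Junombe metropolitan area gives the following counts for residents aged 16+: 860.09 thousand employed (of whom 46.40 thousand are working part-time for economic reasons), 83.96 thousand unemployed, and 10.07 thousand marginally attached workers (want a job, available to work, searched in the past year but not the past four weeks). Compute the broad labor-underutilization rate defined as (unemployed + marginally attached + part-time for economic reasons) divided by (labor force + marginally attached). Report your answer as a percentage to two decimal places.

Labor force = 860.09 + 83.96 = 944.05 thousand.
Numerator = 83.96 + 10.07 + 46.40 = 140.43 thousand.
Denominator = 944.05 + 10.07 = 954.12 thousand.
Broad rate = 140.43 / 954.12 = 14.72%.

Broad underutilization rate ≈ 14.72%.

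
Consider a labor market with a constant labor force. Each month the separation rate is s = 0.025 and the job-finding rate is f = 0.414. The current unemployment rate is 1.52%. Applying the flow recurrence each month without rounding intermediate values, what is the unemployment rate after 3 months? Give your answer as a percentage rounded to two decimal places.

Unemployment rate after three months ≈ 4.96%.

With a fixed labor force, u_{t+1} = u_t + s·(1−u_t) − f·u_t = u_t·(1−s−f) + s.
Here 1−s−f = 0.561 and s = 0.025.
u_1 = 0.015200 × 0.561 + 0.025 = 0.033527.
u_2 = 0.033527 × 0.561 + 0.025 = 0.043809.
u_3 = 0.043809 × 0.561 + 0.025 = 0.049577.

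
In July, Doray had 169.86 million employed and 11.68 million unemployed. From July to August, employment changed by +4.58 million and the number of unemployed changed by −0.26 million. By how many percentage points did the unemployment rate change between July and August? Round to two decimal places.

The unemployment rate changed by −0.29 percentage points.

July: labor force = 169.86 + 11.68 = 181.54; u = 11.68/181.54 = 6.43%.
August: labor force = 174.44 + 11.42 = 185.86; u = 11.42/185.86 = 6.14%.
Change = 6.14% − 6.43% = −0.29 pp.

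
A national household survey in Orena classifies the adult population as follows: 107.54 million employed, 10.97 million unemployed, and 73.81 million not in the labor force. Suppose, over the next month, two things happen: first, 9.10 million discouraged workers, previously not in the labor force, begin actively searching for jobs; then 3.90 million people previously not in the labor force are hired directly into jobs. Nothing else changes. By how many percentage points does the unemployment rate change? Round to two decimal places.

Initially, labor force = 107.54 + 10.97 = 118.51 million, so u = 10.97/118.51 = 9.26%.
After the first change, unemployed and labor force both rise by 9.10 → E = 107.54, U = 20.07, labor force = 127.61 million.
After the second change, employed and labor force both rise by 3.90; unemployed unchanged → E = 111.44, U = 20.07, labor force = 131.51 million.
New unemployment rate = 20.07 / 131.51 = 15.26%.
Change = 15.26% − 9.26% = +6.00 percentage points.

The unemployment rate changes by +6.00 percentage points.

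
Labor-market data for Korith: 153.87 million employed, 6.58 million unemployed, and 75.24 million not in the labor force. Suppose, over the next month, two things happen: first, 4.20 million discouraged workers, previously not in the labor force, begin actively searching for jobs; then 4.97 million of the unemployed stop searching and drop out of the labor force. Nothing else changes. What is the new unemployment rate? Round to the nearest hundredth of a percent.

New unemployment rate ≈ 3.64%.

Initially, labor force = 153.87 + 6.58 = 160.45 million, so u = 6.58/160.45 = 4.10%.
After the first change, unemployed and labor force both rise by 4.20 → E = 153.87, U = 10.78, labor force = 164.65 million.
After the second change, unemployed and labor force both fall by 4.97 → E = 153.87, U = 5.81, labor force = 159.68 million.
New unemployment rate = 5.81 / 159.68 = 3.64%.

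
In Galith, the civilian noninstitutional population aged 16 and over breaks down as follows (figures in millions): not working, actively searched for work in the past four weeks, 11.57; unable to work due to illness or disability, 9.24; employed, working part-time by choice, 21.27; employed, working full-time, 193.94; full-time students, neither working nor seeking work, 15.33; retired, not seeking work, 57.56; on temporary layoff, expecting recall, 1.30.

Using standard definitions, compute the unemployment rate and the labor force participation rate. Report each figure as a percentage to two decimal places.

Unemployment rate ≈ 5.64%; labor force participation rate ≈ 73.52%.

Employed = 21.27 + 193.94 = 215.21 million.
Unemployed = 11.57 + 1.30 = 12.87 million (jobless and actively searching, or on temporary layoff).
Labor force = 215.21 + 12.87 = 228.08 million.
Not in labor force = 9.24 + 15.33 + 57.56 = 82.13 million (those not working and not actively searching are outside the labor force).
Civilian working-age population = 228.08 + 82.13 = 310.21 million.
Unemployment rate = 12.87 / 228.08 = 5.64%.
Labor force participation rate = 228.08 / 310.21 = 73.52%.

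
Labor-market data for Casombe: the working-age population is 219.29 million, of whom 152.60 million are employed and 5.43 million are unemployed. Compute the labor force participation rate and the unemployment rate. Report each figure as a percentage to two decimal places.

Labor force participation rate ≈ 72.06%; unemployment rate ≈ 3.44%.

Labor force = employed + unemployed = 152.60 + 5.43 = 158.03 million.
Unemployment rate = 5.43 / 158.03 = 3.44%.
Labor force participation rate = 158.03 / 219.29 = 72.06%.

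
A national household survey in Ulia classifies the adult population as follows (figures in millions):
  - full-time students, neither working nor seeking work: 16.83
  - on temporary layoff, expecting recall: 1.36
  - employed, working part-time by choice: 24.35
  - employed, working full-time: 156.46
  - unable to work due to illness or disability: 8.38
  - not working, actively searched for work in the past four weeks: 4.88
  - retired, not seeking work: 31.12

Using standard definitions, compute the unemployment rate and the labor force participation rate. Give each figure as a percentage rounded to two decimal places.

Unemployment rate ≈ 3.34%; labor force participation rate ≈ 76.86%.

Employed = 24.35 + 156.46 = 180.81 million.
Unemployed = 1.36 + 4.88 = 6.24 million (jobless and actively searching, or on temporary layoff).
Labor force = 180.81 + 6.24 = 187.05 million.
Not in labor force = 16.83 + 8.38 + 31.12 = 56.33 million (those not working and not actively searching are outside the labor force).
Civilian working-age population = 187.05 + 56.33 = 243.38 million.
Unemployment rate = 6.24 / 187.05 = 3.34%.
Labor force participation rate = 187.05 / 243.38 = 76.86%.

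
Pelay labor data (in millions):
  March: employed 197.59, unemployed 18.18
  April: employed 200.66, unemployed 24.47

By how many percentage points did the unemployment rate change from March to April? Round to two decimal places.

The unemployment rate changed by +2.44 percentage points.

March: labor force = 197.59 + 18.18 = 215.77; u = 18.18/215.77 = 8.43%.
April: labor force = 200.66 + 24.47 = 225.13; u = 24.47/225.13 = 10.87%.
Change = 10.87% − 8.43% = +2.44 pp.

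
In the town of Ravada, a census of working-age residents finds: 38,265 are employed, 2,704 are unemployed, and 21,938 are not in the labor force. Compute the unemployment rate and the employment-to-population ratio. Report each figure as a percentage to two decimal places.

Labor force = employed + unemployed = 38,265 + 2,704 = 40,969.
Working-age population = 40,969 + 21,938 = 62,907.
Unemployment rate = 2,704 / 40,969 = 6.60%.
Employment-population ratio = 38,265 / 62,907 = 60.83%.

Unemployment rate ≈ 6.60%; employment-population ratio ≈ 60.83%.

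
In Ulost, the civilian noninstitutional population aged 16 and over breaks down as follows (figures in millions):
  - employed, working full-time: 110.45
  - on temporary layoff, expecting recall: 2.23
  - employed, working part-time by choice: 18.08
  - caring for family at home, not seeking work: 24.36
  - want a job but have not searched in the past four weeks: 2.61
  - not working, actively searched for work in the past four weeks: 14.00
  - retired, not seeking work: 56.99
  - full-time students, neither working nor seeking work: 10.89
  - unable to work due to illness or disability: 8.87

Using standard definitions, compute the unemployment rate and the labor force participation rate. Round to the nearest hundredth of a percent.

Employed = 110.45 + 18.08 = 128.53 million.
Unemployed = 2.23 + 14.00 = 16.23 million (jobless and actively searching, or on temporary layoff).
Labor force = 128.53 + 16.23 = 144.76 million.
Not in labor force = 24.36 + 2.61 + 56.99 + 10.89 + 8.87 = 103.72 million (those not working and not actively searching are outside the labor force — including those who want a job but have given up searching).
Civilian working-age population = 144.76 + 103.72 = 248.48 million.
Unemployment rate = 16.23 / 144.76 = 11.21%.
Labor force participation rate = 144.76 / 248.48 = 58.26%.

Unemployment rate ≈ 11.21%; labor force participation rate ≈ 58.26%.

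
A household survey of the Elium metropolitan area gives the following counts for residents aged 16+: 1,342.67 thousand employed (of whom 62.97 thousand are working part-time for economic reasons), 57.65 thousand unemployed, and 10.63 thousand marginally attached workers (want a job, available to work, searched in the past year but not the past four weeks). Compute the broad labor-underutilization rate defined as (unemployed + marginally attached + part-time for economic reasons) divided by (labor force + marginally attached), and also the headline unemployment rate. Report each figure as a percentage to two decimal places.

Broad underutilization rate ≈ 9.30%; headline unemployment rate ≈ 4.12%.

Labor force = 1,342.67 + 57.65 = 1,400.32 thousand.
Numerator = 57.65 + 10.63 + 62.97 = 131.25 thousand.
Denominator = 1,400.32 + 10.63 = 1,410.95 thousand.
Broad rate = 131.25 / 1,410.95 = 9.30%.
Headline unemployment rate = 57.65 / 1,400.32 = 4.12%.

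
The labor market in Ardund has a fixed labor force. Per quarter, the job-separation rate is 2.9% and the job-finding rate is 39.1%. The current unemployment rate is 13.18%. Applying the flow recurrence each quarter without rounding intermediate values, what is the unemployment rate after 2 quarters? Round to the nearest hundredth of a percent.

Unemployment rate after two quarters ≈ 9.02%.

With a fixed labor force, u_{t+1} = u_t + s·(1−u_t) − f·u_t = u_t·(1−s−f) + s.
Here 1−s−f = 0.580 and s = 0.029.
u_1 = 0.131800 × 0.580 + 0.029 = 0.105444.
u_2 = 0.105444 × 0.580 + 0.029 = 0.090158.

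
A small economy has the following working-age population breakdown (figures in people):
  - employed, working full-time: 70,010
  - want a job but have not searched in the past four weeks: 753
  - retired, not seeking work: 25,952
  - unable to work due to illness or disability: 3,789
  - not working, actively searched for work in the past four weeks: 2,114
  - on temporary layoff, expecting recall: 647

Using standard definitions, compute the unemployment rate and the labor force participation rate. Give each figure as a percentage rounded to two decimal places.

Unemployment rate ≈ 3.79%; labor force participation rate ≈ 70.47%.

Employed = 70,010.
Unemployed = 2,114 + 647 = 2,761 (jobless and actively searching, or on temporary layoff).
Labor force = 70,010 + 2,761 = 72,771.
Not in labor force = 753 + 25,952 + 3,789 = 30,494 (those not working and not actively searching are outside the labor force — including those who want a job but have given up searching).
Civilian working-age population = 72,771 + 30,494 = 103,265.
Unemployment rate = 2,761 / 72,771 = 3.79%.
Labor force participation rate = 72,771 / 103,265 = 70.47%.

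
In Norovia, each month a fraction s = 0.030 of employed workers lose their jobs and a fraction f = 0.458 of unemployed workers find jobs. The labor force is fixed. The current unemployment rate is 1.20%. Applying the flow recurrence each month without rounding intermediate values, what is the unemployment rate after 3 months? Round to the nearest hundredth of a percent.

Unemployment rate after three months ≈ 5.48%.

With a fixed labor force, u_{t+1} = u_t + s·(1−u_t) − f·u_t = u_t·(1−s−f) + s.
Here 1−s−f = 0.512 and s = 0.030.
u_1 = 0.012000 × 0.512 + 0.030 = 0.036144.
u_2 = 0.036144 × 0.512 + 0.030 = 0.048506.
u_3 = 0.048506 × 0.512 + 0.030 = 0.054835.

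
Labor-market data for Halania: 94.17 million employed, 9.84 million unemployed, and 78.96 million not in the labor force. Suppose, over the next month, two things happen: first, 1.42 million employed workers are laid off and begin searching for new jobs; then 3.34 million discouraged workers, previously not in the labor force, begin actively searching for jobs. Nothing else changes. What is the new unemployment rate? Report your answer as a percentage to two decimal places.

New unemployment rate ≈ 13.60%.

Initially, labor force = 94.17 + 9.84 = 104.01 million, so u = 9.84/104.01 = 9.46%.
After the first change, employed falls and unemployed rises by 1.42; labor force unchanged → E = 92.75, U = 11.26, labor force = 104.01 million.
After the second change, unemployed and labor force both rise by 3.34 → E = 92.75, U = 14.60, labor force = 107.35 million.
New unemployment rate = 14.60 / 107.35 = 13.60%.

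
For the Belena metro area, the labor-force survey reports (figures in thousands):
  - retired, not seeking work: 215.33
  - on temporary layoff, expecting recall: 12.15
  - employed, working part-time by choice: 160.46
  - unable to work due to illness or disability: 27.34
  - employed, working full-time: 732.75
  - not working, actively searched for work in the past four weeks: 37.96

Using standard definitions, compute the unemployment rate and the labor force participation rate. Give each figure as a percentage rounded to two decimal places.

Employed = 160.46 + 732.75 = 893.21 thousand.
Unemployed = 12.15 + 37.96 = 50.11 thousand (jobless and actively searching, or on temporary layoff).
Labor force = 893.21 + 50.11 = 943.32 thousand.
Not in labor force = 215.33 + 27.34 = 242.67 thousand (those not working and not actively searching are outside the labor force).
Civilian working-age population = 943.32 + 242.67 = 1,185.99 thousand.
Unemployment rate = 50.11 / 943.32 = 5.31%.
Labor force participation rate = 943.32 / 1,185.99 = 79.54%.

Unemployment rate ≈ 5.31%; labor force participation rate ≈ 79.54%.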